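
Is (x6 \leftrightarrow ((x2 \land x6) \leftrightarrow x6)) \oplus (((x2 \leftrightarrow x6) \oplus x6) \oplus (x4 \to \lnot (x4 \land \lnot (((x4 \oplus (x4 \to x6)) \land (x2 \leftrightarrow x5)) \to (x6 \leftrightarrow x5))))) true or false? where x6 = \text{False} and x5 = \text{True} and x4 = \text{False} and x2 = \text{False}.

\text{False}

Substituting x6=\text{False}, x5=\text{True}, x4=\text{False}, x2=\text{False}:
x2 \land x6 = \text{False} \land \text{False} = \text{False}
(x2 \land x6) \leftrightarrow x6 = \text{False} \leftrightarrow \text{False} = \text{True}
x6 \leftrightarrow ((x2 \land x6) \leftrightarrow x6) = \text{False} \leftrightarrow \text{True} = \text{False}
x2 \leftrightarrow x6 = \text{False} \leftrightarrow \text{False} = \text{True}
(x2 \leftrightarrow x6) \oplus x6 = \text{True} \oplus \text{False} = \text{True}
x4 \to x6 = \text{False} \to \text{False} = \text{True}
x4 \oplus (x4 \to x6) = \text{False} \oplus \text{True} = \text{True}
x2 \leftrightarrow x5 = \text{False} \leftrightarrow \text{True} = \text{False}
(x4 \oplus (x4 \to x6)) \land (x2 \leftrightarrow x5) = \text{True} \land \text{False} = \text{False}
x6 \leftrightarrow x5 = \text{False} \leftrightarrow \text{True} = \text{False}
((x4 \oplus (x4 \to x6)) \land (x2 \leftrightarrow x5)) \to (x6 \leftrightarrow x5) = \text{False} \to \text{False} = \text{True}
\lnot (((x4 \oplus (x4 \to x6)) \land (x2 \leftrightarrow x5)) \to (x6 \leftrightarrow x5)) = \lnot \text{True} = \text{False}
x4 \land \lnot (((x4 \oplus (x4 \to x6)) \land (x2 \leftrightarrow x5)) \to (x6 \leftrightarrow x5)) = \text{False} \land \text{False} = \text{False}
\lnot (x4 \land \lnot (((x4 \oplus (x4 \to x6)) \land (x2 \leftrightarrow x5)) \to (x6 \leftrightarrow x5))) = \lnot \text{False} = \text{True}
x4 \to \lnot (x4 \land \lnot (((x4 \oplus (x4 \to x6)) \land (x2 \leftrightarrow x5)) \to (x6 \leftrightarrow x5))) = \text{False} \to \text{True} = \text{True}
((x2 \leftrightarrow x6) \oplus x6) \oplus (x4 \to \lnot (x4 \land \lnot (((x4 \oplus (x4 \to x6)) \land (x2 \leftrightarrow x5)) \to (x6 \leftrightarrow x5)))) = \text{True} \oplus \text{True} = \text{False}
(x6 \leftrightarrow ((x2 \land x6) \leftrightarrow x6)) \oplus (((x2 \leftrightarrow x6) \oplus x6) \oplus (x4 \to \lnot (x4 \land \lnot (((x4 \oplus (x4 \to x6)) \land (x2 \leftrightarrow x5)) \to (x6 \leftrightarrow x5))))) = \text{False} \oplus \text{False} = \text{False}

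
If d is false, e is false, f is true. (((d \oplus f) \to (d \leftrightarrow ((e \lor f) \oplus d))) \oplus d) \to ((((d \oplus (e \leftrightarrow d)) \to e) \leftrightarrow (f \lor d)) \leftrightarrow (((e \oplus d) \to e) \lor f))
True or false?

d \oplus f = \text{False} \oplus \text{True} = \text{True}
e \lor f = \text{False} \lor \text{True} = \text{True}
(e \lor f) \oplus d = \text{True} \oplus \text{False} = \text{True}
d \leftrightarrow ((e \lor f) \oplus d) = \text{False} \leftrightarrow \text{True} = \text{False}
(d \oplus f) \to (d \leftrightarrow ((e \lor f) \oplus d)) = \text{True} \to \text{False} = \text{False}
((d \oplus f) \to (d \leftrightarrow ((e \lor f) \oplus d))) \oplus d = \text{False} \oplus \text{False} = \text{False}
e \leftrightarrow d = \text{False} \leftrightarrow \text{False} = \text{True}
d \oplus (e \leftrightarrow d) = \text{False} \oplus \text{True} = \text{True}
(d \oplus (e \leftrightarrow d)) \to e = \text{True} \to \text{False} = \text{False}
f \lor d = \text{True} \lor \text{False} = \text{True}
((d \oplus (e \leftrightarrow d)) \to e) \leftrightarrow (f \lor d) = \text{False} \leftrightarrow \text{True} = \text{False}
e \oplus d = \text{False} \oplus \text{False} = \text{False}
(e \oplus d) \to e = \text{False} \to \text{False} = \text{True}
((e \oplus d) \to e) \lor f = \text{True} \lor \text{True} = \text{True}
(((d \oplus (e \leftrightarrow d)) \to e) \leftrightarrow (f \lor d)) \leftrightarrow (((e \oplus d) \to e) \lor f) = \text{False} \leftrightarrow \text{True} = \text{False}
(((d \oplus f) \to (d \leftrightarrow ((e \lor f) \oplus d))) \oplus d) \to ((((d \oplus (e \leftrightarrow d)) \to e) \leftrightarrow (f \lor d)) \leftrightarrow (((e \oplus d) \to e) \lor f)) = \text{False} \to \text{False} = \text{True}

\text{True}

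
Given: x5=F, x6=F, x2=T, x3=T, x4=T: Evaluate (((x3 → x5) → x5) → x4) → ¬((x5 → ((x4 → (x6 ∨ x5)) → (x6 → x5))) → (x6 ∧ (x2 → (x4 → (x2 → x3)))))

T

x3 → x5 = T → F = F
(x3 → x5) → x5 = F → F = T
((x3 → x5) → x5) → x4 = T → T = T
x6 ∨ x5 = F ∨ F = F
x4 → (x6 ∨ x5) = T → F = F
x6 → x5 = F → F = T
(x4 → (x6 ∨ x5)) → (x6 → x5) = F → T = T
x5 → ((x4 → (x6 ∨ x5)) → (x6 → x5)) = F → T = T
x2 → x3 = T → T = T
x4 → (x2 → x3) = T → T = T
x2 → (x4 → (x2 → x3)) = T → T = T
x6 ∧ (x2 → (x4 → (x2 → x3))) = F ∧ T = F
(x5 → ((x4 → (x6 ∨ x5)) → (x6 → x5))) → (x6 ∧ (x2 → (x4 → (x2 → x3)))) = T → F = F
¬((x5 → ((x4 → (x6 ∨ x5)) → (x6 → x5))) → (x6 ∧ (x2 → (x4 → (x2 → x3))))) = ¬F = T
(((x3 → x5) → x5) → x4) → ¬((x5 → ((x4 → (x6 ∨ x5)) → (x6 → x5))) → (x6 ∧ (x2 → (x4 → (x2 → x3))))) = T → T = T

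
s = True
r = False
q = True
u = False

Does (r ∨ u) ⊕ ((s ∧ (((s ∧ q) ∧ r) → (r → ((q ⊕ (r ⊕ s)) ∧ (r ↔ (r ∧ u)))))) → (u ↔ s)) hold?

r ∨ u = False ∨ False = False
s ∧ q = True ∧ True = True
(s ∧ q) ∧ r = True ∧ False = False
r ⊕ s = False ⊕ True = True
q ⊕ (r ⊕ s) = True ⊕ True = False
r ∧ u = False ∧ False = False
r ↔ (r ∧ u) = False ↔ False = True
(q ⊕ (r ⊕ s)) ∧ (r ↔ (r ∧ u)) = False ∧ True = False
r → ((q ⊕ (r ⊕ s)) ∧ (r ↔ (r ∧ u))) = False → False = True
((s ∧ q) ∧ r) → (r → ((q ⊕ (r ⊕ s)) ∧ (r ↔ (r ∧ u)))) = False → True = True
s ∧ (((s ∧ q) ∧ r) → (r → ((q ⊕ (r ⊕ s)) ∧ (r ↔ (r ∧ u))))) = True ∧ True = True
u ↔ s = False ↔ True = False
(s ∧ (((s ∧ q) ∧ r) → (r → ((q ⊕ (r ⊕ s)) ∧ (r ↔ (r ∧ u)))))) → (u ↔ s) = True → False = False
(r ∨ u) ⊕ ((s ∧ (((s ∧ q) ∧ r) → (r → ((q ⊕ (r ⊕ s)) ∧ (r ↔ (r ∧ u)))))) → (u ↔ s)) = False ⊕ False = False

False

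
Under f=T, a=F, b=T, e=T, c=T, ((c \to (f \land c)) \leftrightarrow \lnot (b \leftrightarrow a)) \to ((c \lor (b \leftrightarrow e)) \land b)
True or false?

T

Substituting f=T, a=F, b=T, e=T, c=T:
f \land c = T \land T = T
c \to (f \land c) = T \to T = T
b \leftrightarrow a = T \leftrightarrow F = F
\lnot (b \leftrightarrow a) = \lnot F = T
(c \to (f \land c)) \leftrightarrow \lnot (b \leftrightarrow a) = T \leftrightarrow T = T
b \leftrightarrow e = T \leftrightarrow T = T
c \lor (b \leftrightarrow e) = T \lor T = T
(c \lor (b \leftrightarrow e)) \land b = T \land T = T
((c \to (f \land c)) \leftrightarrow \lnot (b \leftrightarrow a)) \to ((c \lor (b \leftrightarrow e)) \land b) = T \to T = T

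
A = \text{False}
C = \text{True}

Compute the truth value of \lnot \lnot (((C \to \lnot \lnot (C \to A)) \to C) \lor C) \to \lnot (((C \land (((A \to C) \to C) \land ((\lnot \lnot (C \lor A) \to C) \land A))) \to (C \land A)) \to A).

C \to A = \text{True} \to \text{False} = \text{False}
\lnot (C \to A) = \lnot \text{False} = \text{True}
\lnot \lnot (C \to A) = \lnot \text{True} = \text{False}
C \to \lnot \lnot (C \to A) = \text{True} \to \text{False} = \text{False}
(C \to \lnot \lnot (C \to A)) \to C = \text{False} \to \text{True} = \text{True}
((C \to \lnot \lnot (C \to A)) \to C) \lor C = \text{True} \lor \text{True} = \text{True}
\lnot (((C \to \lnot \lnot (C \to A)) \to C) \lor C) = \lnot \text{True} = \text{False}
\lnot \lnot (((C \to \lnot \lnot (C \to A)) \to C) \lor C) = \lnot \text{False} = \text{True}
A \to C = \text{False} \to \text{True} = \text{True}
(A \to C) \to C = \text{True} \to \text{True} = \text{True}
C \lor A = \text{True} \lor \text{False} = \text{True}
\lnot (C \lor A) = \lnot \text{True} = \text{False}
\lnot \lnot (C \lor A) = \lnot \text{False} = \text{True}
\lnot \lnot (C \lor A) \to C = \text{True} \to \text{True} = \text{True}
(\lnot \lnot (C \lor A) \to C) \land A = \text{True} \land \text{False} = \text{False}
((A \to C) \to C) \land ((\lnot \lnot (C \lor A) \to C) \land A) = \text{True} \land \text{False} = \text{False}
C \land (((A \to C) \to C) \land ((\lnot \lnot (C \lor A) \to C) \land A)) = \text{True} \land \text{False} = \text{False}
C \land A = \text{True} \land \text{False} = \text{False}
(C \land (((A \to C) \to C) \land ((\lnot \lnot (C \lor A) \to C) \land A))) \to (C \land A) = \text{False} \to \text{False} = \text{True}
((C \land (((A \to C) \to C) \land ((\lnot \lnot (C \lor A) \to C) \land A))) \to (C \land A)) \to A = \text{True} \to \text{False} = \text{False}
\lnot (((C \land (((A \to C) \to C) \land ((\lnot \lnot (C \lor A) \to C) \land A))) \to (C \land A)) \to A) = \lnot \text{False} = \text{True}
\lnot \lnot (((C \to \lnot \lnot (C \to A)) \to C) \lor C) \to \lnot (((C \land (((A \to C) \to C) \land ((\lnot \lnot (C \lor A) \to C) \land A))) \to (C \land A)) \to A) = \text{True} \to \text{True} = \text{True}

\text{True}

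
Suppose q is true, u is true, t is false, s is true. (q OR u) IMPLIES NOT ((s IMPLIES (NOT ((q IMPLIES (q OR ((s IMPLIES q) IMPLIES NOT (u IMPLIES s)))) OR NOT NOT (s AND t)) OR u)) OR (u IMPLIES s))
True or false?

Substituting q=true, u=true, t=false, s=true:
q OR u = true OR true = true
s IMPLIES q = true IMPLIES true = true
u IMPLIES s = true IMPLIES true = true
NOT (u IMPLIES s) = NOT true = false
(s IMPLIES q) IMPLIES NOT (u IMPLIES s) = true IMPLIES false = false
q OR ((s IMPLIES q) IMPLIES NOT (u IMPLIES s)) = true OR false = true
q IMPLIES (q OR ((s IMPLIES q) IMPLIES NOT (u IMPLIES s))) = true IMPLIES true = true
s AND t = true AND false = false
NOT (s AND t) = NOT false = true
NOT NOT (s AND t) = NOT true = false
(q IMPLIES (q OR ((s IMPLIES q) IMPLIES NOT (u IMPLIES s)))) OR NOT NOT (s AND t) = true OR false = true
NOT ((q IMPLIES (q OR ((s IMPLIES q) IMPLIES NOT (u IMPLIES s)))) OR NOT NOT (s AND t)) = NOT true = false
NOT ((q IMPLIES (q OR ((s IMPLIES q) IMPLIES NOT (u IMPLIES s)))) OR NOT NOT (s AND t)) OR u = false OR true = true
s IMPLIES (NOT ((q IMPLIES (q OR ((s IMPLIES q) IMPLIES NOT (u IMPLIES s)))) OR NOT NOT (s AND t)) OR u) = true IMPLIES true = true
u IMPLIES s = true IMPLIES true = true
(s IMPLIES (NOT ((q IMPLIES (q OR ((s IMPLIES q) IMPLIES NOT (u IMPLIES s)))) OR NOT NOT (s AND t)) OR u)) OR (u IMPLIES s) = true OR true = true
NOT ((s IMPLIES (NOT ((q IMPLIES (q OR ((s IMPLIES q) IMPLIES NOT (u IMPLIES s)))) OR NOT NOT (s AND t)) OR u)) OR (u IMPLIES s)) = NOT true = false
(q OR u) IMPLIES NOT ((s IMPLIES (NOT ((q IMPLIES (q OR ((s IMPLIES q) IMPLIES NOT (u IMPLIES s)))) OR NOT NOT (s AND t)) OR u)) OR (u IMPLIES s)) = true IMPLIES false = false

false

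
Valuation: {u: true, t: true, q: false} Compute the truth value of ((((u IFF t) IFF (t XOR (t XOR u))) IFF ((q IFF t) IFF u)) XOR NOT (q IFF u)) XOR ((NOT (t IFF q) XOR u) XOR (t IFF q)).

true

u IFF t = true IFF true = true
t XOR u = true XOR true = false
t XOR (t XOR u) = true XOR false = true
(u IFF t) IFF (t XOR (t XOR u)) = true IFF true = true
q IFF t = false IFF true = false
(q IFF t) IFF u = false IFF true = false
((u IFF t) IFF (t XOR (t XOR u))) IFF ((q IFF t) IFF u) = true IFF false = false
q IFF u = false IFF true = false
NOT (q IFF u) = NOT false = true
(((u IFF t) IFF (t XOR (t XOR u))) IFF ((q IFF t) IFF u)) XOR NOT (q IFF u) = false XOR true = true
t IFF q = true IFF false = false
NOT (t IFF q) = NOT false = true
NOT (t IFF q) XOR u = true XOR true = false
t IFF q = true IFF false = false
(NOT (t IFF q) XOR u) XOR (t IFF q) = false XOR false = false
((((u IFF t) IFF (t XOR (t XOR u))) IFF ((q IFF t) IFF u)) XOR NOT (q IFF u)) XOR ((NOT (t IFF q) XOR u) XOR (t IFF q)) = true XOR false = true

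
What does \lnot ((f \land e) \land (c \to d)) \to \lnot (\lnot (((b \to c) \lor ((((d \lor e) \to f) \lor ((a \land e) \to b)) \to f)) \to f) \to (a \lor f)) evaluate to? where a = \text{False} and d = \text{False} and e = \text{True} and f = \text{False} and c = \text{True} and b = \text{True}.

f \land e = \text{False} \land \text{True} = \text{False}
c \to d = \text{True} \to \text{False} = \text{False}
(f \land e) \land (c \to d) = \text{False} \land \text{False} = \text{False}
\lnot ((f \land e) \land (c \to d)) = \lnot \text{False} = \text{True}
b \to c = \text{True} \to \text{True} = \text{True}
d \lor e = \text{False} \lor \text{True} = \text{True}
(d \lor e) \to f = \text{True} \to \text{False} = \text{False}
a \land e = \text{False} \land \text{True} = \text{False}
(a \land e) \to b = \text{False} \to \text{True} = \text{True}
((d \lor e) \to f) \lor ((a \land e) \to b) = \text{False} \lor \text{True} = \text{True}
(((d \lor e) \to f) \lor ((a \land e) \to b)) \to f = \text{True} \to \text{False} = \text{False}
(b \to c) \lor ((((d \lor e) \to f) \lor ((a \land e) \to b)) \to f) = \text{True} \lor \text{False} = \text{True}
((b \to c) \lor ((((d \lor e) \to f) \lor ((a \land e) \to b)) \to f)) \to f = \text{True} \to \text{False} = \text{False}
\lnot (((b \to c) \lor ((((d \lor e) \to f) \lor ((a \land e) \to b)) \to f)) \to f) = \lnot \text{False} = \text{True}
a \lor f = \text{False} \lor \text{False} = \text{False}
\lnot (((b \to c) \lor ((((d \lor e) \to f) \lor ((a \land e) \to b)) \to f)) \to f) \to (a \lor f) = \text{True} \to \text{False} = \text{False}
\lnot (\lnot (((b \to c) \lor ((((d \lor e) \to f) \lor ((a \land e) \to b)) \to f)) \to f) \to (a \lor f)) = \lnot \text{False} = \text{True}
\lnot ((f \land e) \land (c \to d)) \to \lnot (\lnot (((b \to c) \lor ((((d \lor e) \to f) \lor ((a \land e) \to b)) \to f)) \to f) \to (a \lor f)) = \text{True} \to \text{True} = \text{True}

\text{True}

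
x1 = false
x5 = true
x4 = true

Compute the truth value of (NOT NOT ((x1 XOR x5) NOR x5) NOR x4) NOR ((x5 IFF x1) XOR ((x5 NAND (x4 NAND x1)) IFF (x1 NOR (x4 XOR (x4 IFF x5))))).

true

x1 XOR x5 = false XOR true = true
(x1 XOR x5) NOR x5 = true NOR true = false
NOT ((x1 XOR x5) NOR x5) = NOT false = true
NOT NOT ((x1 XOR x5) NOR x5) = NOT true = false
NOT NOT ((x1 XOR x5) NOR x5) NOR x4 = false NOR true = false
x5 IFF x1 = true IFF false = false
x4 NAND x1 = true NAND false = true
x5 NAND (x4 NAND x1) = true NAND true = false
x4 IFF x5 = true IFF true = true
x4 XOR (x4 IFF x5) = true XOR true = false
x1 NOR (x4 XOR (x4 IFF x5)) = false NOR false = true
(x5 NAND (x4 NAND x1)) IFF (x1 NOR (x4 XOR (x4 IFF x5))) = false IFF true = false
(x5 IFF x1) XOR ((x5 NAND (x4 NAND x1)) IFF (x1 NOR (x4 XOR (x4 IFF x5)))) = false XOR false = false
(NOT NOT ((x1 XOR x5) NOR x5) NOR x4) NOR ((x5 IFF x1) XOR ((x5 NAND (x4 NAND x1)) IFF (x1 NOR (x4 XOR (x4 IFF x5))))) = false NOR false = true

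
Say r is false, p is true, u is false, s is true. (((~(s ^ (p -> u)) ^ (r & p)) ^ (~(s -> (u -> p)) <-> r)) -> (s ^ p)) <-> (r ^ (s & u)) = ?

p -> u = 1 -> 0 = 0
s ^ (p -> u) = 1 ^ 0 = 1
~(s ^ (p -> u)) = ~1 = 0
r & p = 0 & 1 = 0
~(s ^ (p -> u)) ^ (r & p) = 0 ^ 0 = 0
u -> p = 0 -> 1 = 1
s -> (u -> p) = 1 -> 1 = 1
~(s -> (u -> p)) = ~1 = 0
~(s -> (u -> p)) <-> r = 0 <-> 0 = 1
(~(s ^ (p -> u)) ^ (r & p)) ^ (~(s -> (u -> p)) <-> r) = 0 ^ 1 = 1
s ^ p = 1 ^ 1 = 0
((~(s ^ (p -> u)) ^ (r & p)) ^ (~(s -> (u -> p)) <-> r)) -> (s ^ p) = 1 -> 0 = 0
s & u = 1 & 0 = 0
r ^ (s & u) = 0 ^ 0 = 0
(((~(s ^ (p -> u)) ^ (r & p)) ^ (~(s -> (u -> p)) <-> r)) -> (s ^ p)) <-> (r ^ (s & u)) = 0 <-> 0 = 1

1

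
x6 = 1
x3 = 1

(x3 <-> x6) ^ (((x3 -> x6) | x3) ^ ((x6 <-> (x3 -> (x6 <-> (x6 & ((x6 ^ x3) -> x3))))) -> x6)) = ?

x3 <-> x6 = 1 <-> 1 = 1
x3 -> x6 = 1 -> 1 = 1
(x3 -> x6) | x3 = 1 | 1 = 1
x6 ^ x3 = 1 ^ 1 = 0
(x6 ^ x3) -> x3 = 0 -> 1 = 1
x6 & ((x6 ^ x3) -> x3) = 1 & 1 = 1
x6 <-> (x6 & ((x6 ^ x3) -> x3)) = 1 <-> 1 = 1
x3 -> (x6 <-> (x6 & ((x6 ^ x3) -> x3))) = 1 -> 1 = 1
x6 <-> (x3 -> (x6 <-> (x6 & ((x6 ^ x3) -> x3)))) = 1 <-> 1 = 1
(x6 <-> (x3 -> (x6 <-> (x6 & ((x6 ^ x3) -> x3))))) -> x6 = 1 -> 1 = 1
((x3 -> x6) | x3) ^ ((x6 <-> (x3 -> (x6 <-> (x6 & ((x6 ^ x3) -> x3))))) -> x6) = 1 ^ 1 = 0
(x3 <-> x6) ^ (((x3 -> x6) | x3) ^ ((x6 <-> (x3 -> (x6 <-> (x6 & ((x6 ^ x3) -> x3))))) -> x6)) = 1 ^ 0 = 1

1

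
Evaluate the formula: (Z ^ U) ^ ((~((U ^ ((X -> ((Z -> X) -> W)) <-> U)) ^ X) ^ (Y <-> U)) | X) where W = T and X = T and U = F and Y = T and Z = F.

Z ^ U = F ^ F = F
Z -> X = F -> T = T
(Z -> X) -> W = T -> T = T
X -> ((Z -> X) -> W) = T -> T = T
(X -> ((Z -> X) -> W)) <-> U = T <-> F = F
U ^ ((X -> ((Z -> X) -> W)) <-> U) = F ^ F = F
(U ^ ((X -> ((Z -> X) -> W)) <-> U)) ^ X = F ^ T = T
~((U ^ ((X -> ((Z -> X) -> W)) <-> U)) ^ X) = ~T = F
Y <-> U = T <-> F = F
~((U ^ ((X -> ((Z -> X) -> W)) <-> U)) ^ X) ^ (Y <-> U) = F ^ F = F
(~((U ^ ((X -> ((Z -> X) -> W)) <-> U)) ^ X) ^ (Y <-> U)) | X = F | T = T
(Z ^ U) ^ ((~((U ^ ((X -> ((Z -> X) -> W)) <-> U)) ^ X) ^ (Y <-> U)) | X) = F ^ T = T

T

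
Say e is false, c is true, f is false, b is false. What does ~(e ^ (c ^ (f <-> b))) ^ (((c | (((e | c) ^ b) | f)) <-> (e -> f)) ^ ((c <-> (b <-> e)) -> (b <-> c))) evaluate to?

f <-> b = False <-> False = True
c ^ (f <-> b) = True ^ True = False
e ^ (c ^ (f <-> b)) = False ^ False = False
~(e ^ (c ^ (f <-> b))) = ~False = True
e | c = False | True = True
(e | c) ^ b = True ^ False = True
((e | c) ^ b) | f = True | False = True
c | (((e | c) ^ b) | f) = True | True = True
e -> f = False -> False = True
(c | (((e | c) ^ b) | f)) <-> (e -> f) = True <-> True = True
b <-> e = False <-> False = True
c <-> (b <-> e) = True <-> True = True
b <-> c = False <-> True = False
(c <-> (b <-> e)) -> (b <-> c) = True -> False = False
((c | (((e | c) ^ b) | f)) <-> (e -> f)) ^ ((c <-> (b <-> e)) -> (b <-> c)) = True ^ False = True
~(e ^ (c ^ (f <-> b))) ^ (((c | (((e | c) ^ b) | f)) <-> (e -> f)) ^ ((c <-> (b <-> e)) -> (b <-> c))) = True ^ True = False

False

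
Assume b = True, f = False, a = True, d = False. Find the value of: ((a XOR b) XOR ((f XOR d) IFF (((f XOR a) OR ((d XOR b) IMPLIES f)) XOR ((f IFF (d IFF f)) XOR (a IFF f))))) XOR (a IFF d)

a XOR b = True XOR True = False
f XOR d = False XOR False = False
f XOR a = False XOR True = True
d XOR b = False XOR True = True
(d XOR b) IMPLIES f = True IMPLIES False = False
(f XOR a) OR ((d XOR b) IMPLIES f) = True OR False = True
d IFF f = False IFF False = True
f IFF (d IFF f) = False IFF True = False
a IFF f = True IFF False = False
(f IFF (d IFF f)) XOR (a IFF f) = False XOR False = False
((f XOR a) OR ((d XOR b) IMPLIES f)) XOR ((f IFF (d IFF f)) XOR (a IFF f)) = True XOR False = True
(f XOR d) IFF (((f XOR a) OR ((d XOR b) IMPLIES f)) XOR ((f IFF (d IFF f)) XOR (a IFF f))) = False IFF True = False
(a XOR b) XOR ((f XOR d) IFF (((f XOR a) OR ((d XOR b) IMPLIES f)) XOR ((f IFF (d IFF f)) XOR (a IFF f)))) = False XOR False = False
a IFF d = True IFF False = False
((a XOR b) XOR ((f XOR d) IFF (((f XOR a) OR ((d XOR b) IMPLIES f)) XOR ((f IFF (d IFF f)) XOR (a IFF f))))) XOR (a IFF d) = False XOR False = False

False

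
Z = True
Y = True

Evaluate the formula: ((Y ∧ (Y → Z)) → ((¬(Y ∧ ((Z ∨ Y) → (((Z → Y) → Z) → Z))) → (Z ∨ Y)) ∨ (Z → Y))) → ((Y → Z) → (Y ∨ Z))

True

Y → Z = True → True = True
Y ∧ (Y → Z) = True ∧ True = True
Z ∨ Y = True ∨ True = True
Z → Y = True → True = True
(Z → Y) → Z = True → True = True
((Z → Y) → Z) → Z = True → True = True
(Z ∨ Y) → (((Z → Y) → Z) → Z) = True → True = True
Y ∧ ((Z ∨ Y) → (((Z → Y) → Z) → Z)) = True ∧ True = True
¬(Y ∧ ((Z ∨ Y) → (((Z → Y) → Z) → Z))) = ¬True = False
Z ∨ Y = True ∨ True = True
¬(Y ∧ ((Z ∨ Y) → (((Z → Y) → Z) → Z))) → (Z ∨ Y) = False → True = True
Z → Y = True → True = True
(¬(Y ∧ ((Z ∨ Y) → (((Z → Y) → Z) → Z))) → (Z ∨ Y)) ∨ (Z → Y) = True ∨ True = True
(Y ∧ (Y → Z)) → ((¬(Y ∧ ((Z ∨ Y) → (((Z → Y) → Z) → Z))) → (Z ∨ Y)) ∨ (Z → Y)) = True → True = True
Y → Z = True → True = True
Y ∨ Z = True ∨ True = True
(Y → Z) → (Y ∨ Z) = True → True = True
((Y ∧ (Y → Z)) → ((¬(Y ∧ ((Z ∨ Y) → (((Z → Y) → Z) → Z))) → (Z ∨ Y)) ∨ (Z → Y))) → ((Y → Z) → (Y ∨ Z)) = True → True = True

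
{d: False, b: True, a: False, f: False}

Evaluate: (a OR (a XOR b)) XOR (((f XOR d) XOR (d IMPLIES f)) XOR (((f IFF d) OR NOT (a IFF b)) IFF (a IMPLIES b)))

True

a XOR b = False XOR True = True
a OR (a XOR b) = False OR True = True
f XOR d = False XOR False = False
d IMPLIES f = False IMPLIES False = True
(f XOR d) XOR (d IMPLIES f) = False XOR True = True
f IFF d = False IFF False = True
a IFF b = False IFF True = False
NOT (a IFF b) = NOT False = True
(f IFF d) OR NOT (a IFF b) = True OR True = True
a IMPLIES b = False IMPLIES True = True
((f IFF d) OR NOT (a IFF b)) IFF (a IMPLIES b) = True IFF True = True
((f XOR d) XOR (d IMPLIES f)) XOR (((f IFF d) OR NOT (a IFF b)) IFF (a IMPLIES b)) = True XOR True = False
(a OR (a XOR b)) XOR (((f XOR d) XOR (d IMPLIES f)) XOR (((f IFF d) OR NOT (a IFF b)) IFF (a IMPLIES b))) = True XOR False = True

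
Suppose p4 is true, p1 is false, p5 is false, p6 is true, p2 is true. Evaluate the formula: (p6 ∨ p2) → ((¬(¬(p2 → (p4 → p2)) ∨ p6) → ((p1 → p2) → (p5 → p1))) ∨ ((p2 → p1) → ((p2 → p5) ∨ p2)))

p6 ∨ p2 = True ∨ True = True
p4 → p2 = True → True = True
p2 → (p4 → p2) = True → True = True
¬(p2 → (p4 → p2)) = ¬True = False
¬(p2 → (p4 → p2)) ∨ p6 = False ∨ True = True
¬(¬(p2 → (p4 → p2)) ∨ p6) = ¬True = False
p1 → p2 = False → True = True
p5 → p1 = False → False = True
(p1 → p2) → (p5 → p1) = True → True = True
¬(¬(p2 → (p4 → p2)) ∨ p6) → ((p1 → p2) → (p5 → p1)) = False → True = True
p2 → p1 = True → False = False
p2 → p5 = True → False = False
(p2 → p5) ∨ p2 = False ∨ True = True
(p2 → p1) → ((p2 → p5) ∨ p2) = False → True = True
(¬(¬(p2 → (p4 → p2)) ∨ p6) → ((p1 → p2) → (p5 → p1))) ∨ ((p2 → p1) → ((p2 → p5) ∨ p2)) = True ∨ True = True
(p6 ∨ p2) → ((¬(¬(p2 → (p4 → p2)) ∨ p6) → ((p1 → p2) → (p5 → p1))) ∨ ((p2 → p1) → ((p2 → p5) ∨ p2))) = True → True = True

True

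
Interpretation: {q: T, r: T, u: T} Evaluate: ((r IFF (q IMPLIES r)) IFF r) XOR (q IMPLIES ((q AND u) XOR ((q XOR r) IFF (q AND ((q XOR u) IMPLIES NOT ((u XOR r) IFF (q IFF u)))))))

F

q IMPLIES r = T IMPLIES T = T
r IFF (q IMPLIES r) = T IFF T = T
(r IFF (q IMPLIES r)) IFF r = T IFF T = T
q AND u = T AND T = T
q XOR r = T XOR T = F
q XOR u = T XOR T = F
u XOR r = T XOR T = F
q IFF u = T IFF T = T
(u XOR r) IFF (q IFF u) = F IFF T = F
NOT ((u XOR r) IFF (q IFF u)) = NOT F = T
(q XOR u) IMPLIES NOT ((u XOR r) IFF (q IFF u)) = F IMPLIES T = T
q AND ((q XOR u) IMPLIES NOT ((u XOR r) IFF (q IFF u))) = T AND T = T
(q XOR r) IFF (q AND ((q XOR u) IMPLIES NOT ((u XOR r) IFF (q IFF u)))) = F IFF T = F
(q AND u) XOR ((q XOR r) IFF (q AND ((q XOR u) IMPLIES NOT ((u XOR r) IFF (q IFF u))))) = T XOR F = T
q IMPLIES ((q AND u) XOR ((q XOR r) IFF (q AND ((q XOR u) IMPLIES NOT ((u XOR r) IFF (q IFF u)))))) = T IMPLIES T = T
((r IFF (q IMPLIES r)) IFF r) XOR (q IMPLIES ((q AND u) XOR ((q XOR r) IFF (q AND ((q XOR u) IMPLIES NOT ((u XOR r) IFF (q IFF u))))))) = T XOR T = F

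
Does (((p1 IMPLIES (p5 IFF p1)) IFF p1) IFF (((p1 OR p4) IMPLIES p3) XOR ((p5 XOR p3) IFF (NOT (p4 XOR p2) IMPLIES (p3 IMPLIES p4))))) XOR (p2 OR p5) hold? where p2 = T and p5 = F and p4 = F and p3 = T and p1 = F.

F

p5 IFF p1 = F IFF F = T
p1 IMPLIES (p5 IFF p1) = F IMPLIES T = T
(p1 IMPLIES (p5 IFF p1)) IFF p1 = T IFF F = F
p1 OR p4 = F OR F = F
(p1 OR p4) IMPLIES p3 = F IMPLIES T = T
p5 XOR p3 = F XOR T = T
p4 XOR p2 = F XOR T = T
NOT (p4 XOR p2) = NOT T = F
p3 IMPLIES p4 = T IMPLIES F = F
NOT (p4 XOR p2) IMPLIES (p3 IMPLIES p4) = F IMPLIES F = T
(p5 XOR p3) IFF (NOT (p4 XOR p2) IMPLIES (p3 IMPLIES p4)) = T IFF T = T
((p1 OR p4) IMPLIES p3) XOR ((p5 XOR p3) IFF (NOT (p4 XOR p2) IMPLIES (p3 IMPLIES p4))) = T XOR T = F
((p1 IMPLIES (p5 IFF p1)) IFF p1) IFF (((p1 OR p4) IMPLIES p3) XOR ((p5 XOR p3) IFF (NOT (p4 XOR p2) IMPLIES (p3 IMPLIES p4)))) = F IFF F = T
p2 OR p5 = T OR F = T
(((p1 IMPLIES (p5 IFF p1)) IFF p1) IFF (((p1 OR p4) IMPLIES p3) XOR ((p5 XOR p3) IFF (NOT (p4 XOR p2) IMPLIES (p3 IMPLIES p4))))) XOR (p2 OR p5) = T XOR T = F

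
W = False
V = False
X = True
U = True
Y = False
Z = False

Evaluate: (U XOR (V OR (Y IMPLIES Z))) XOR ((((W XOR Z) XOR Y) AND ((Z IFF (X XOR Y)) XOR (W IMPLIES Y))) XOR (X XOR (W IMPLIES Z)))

Y IMPLIES Z = False IMPLIES False = True
V OR (Y IMPLIES Z) = False OR True = True
U XOR (V OR (Y IMPLIES Z)) = True XOR True = False
W XOR Z = False XOR False = False
(W XOR Z) XOR Y = False XOR False = False
X XOR Y = True XOR False = True
Z IFF (X XOR Y) = False IFF True = False
W IMPLIES Y = False IMPLIES False = True
(Z IFF (X XOR Y)) XOR (W IMPLIES Y) = False XOR True = True
((W XOR Z) XOR Y) AND ((Z IFF (X XOR Y)) XOR (W IMPLIES Y)) = False AND True = False
W IMPLIES Z = False IMPLIES False = True
X XOR (W IMPLIES Z) = True XOR True = False
(((W XOR Z) XOR Y) AND ((Z IFF (X XOR Y)) XOR (W IMPLIES Y))) XOR (X XOR (W IMPLIES Z)) = False XOR False = False
(U XOR (V OR (Y IMPLIES Z))) XOR ((((W XOR Z) XOR Y) AND ((Z IFF (X XOR Y)) XOR (W IMPLIES Y))) XOR (X XOR (W IMPLIES Z))) = False XOR False = False

False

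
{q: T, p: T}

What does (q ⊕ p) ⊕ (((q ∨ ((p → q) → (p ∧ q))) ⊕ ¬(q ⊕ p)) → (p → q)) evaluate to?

Substituting q=T, p=T:
q ⊕ p = T ⊕ T = F
p → q = T → T = T
p ∧ q = T ∧ T = T
(p → q) → (p ∧ q) = T → T = T
q ∨ ((p → q) → (p ∧ q)) = T ∨ T = T
q ⊕ p = T ⊕ T = F
¬(q ⊕ p) = ¬F = T
(q ∨ ((p → q) → (p ∧ q))) ⊕ ¬(q ⊕ p) = T ⊕ T = F
p → q = T → T = T
((q ∨ ((p → q) → (p ∧ q))) ⊕ ¬(q ⊕ p)) → (p → q) = F → T = T
(q ⊕ p) ⊕ (((q ∨ ((p → q) → (p ∧ q))) ⊕ ¬(q ⊕ p)) → (p → q)) = F ⊕ T = T

T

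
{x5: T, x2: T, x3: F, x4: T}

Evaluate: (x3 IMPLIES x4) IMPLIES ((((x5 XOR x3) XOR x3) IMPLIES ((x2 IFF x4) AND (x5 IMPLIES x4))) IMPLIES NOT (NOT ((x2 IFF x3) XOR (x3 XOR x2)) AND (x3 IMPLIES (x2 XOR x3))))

x3 IMPLIES x4 = F IMPLIES T = T
x5 XOR x3 = T XOR F = T
(x5 XOR x3) XOR x3 = T XOR F = T
x2 IFF x4 = T IFF T = T
x5 IMPLIES x4 = T IMPLIES T = T
(x2 IFF x4) AND (x5 IMPLIES x4) = T AND T = T
((x5 XOR x3) XOR x3) IMPLIES ((x2 IFF x4) AND (x5 IMPLIES x4)) = T IMPLIES T = T
x2 IFF x3 = T IFF F = F
x3 XOR x2 = F XOR T = T
(x2 IFF x3) XOR (x3 XOR x2) = F XOR T = T
NOT ((x2 IFF x3) XOR (x3 XOR x2)) = NOT T = F
x2 XOR x3 = T XOR F = T
x3 IMPLIES (x2 XOR x3) = F IMPLIES T = T
NOT ((x2 IFF x3) XOR (x3 XOR x2)) AND (x3 IMPLIES (x2 XOR x3)) = F AND T = F
NOT (NOT ((x2 IFF x3) XOR (x3 XOR x2)) AND (x3 IMPLIES (x2 XOR x3))) = NOT F = T
(((x5 XOR x3) XOR x3) IMPLIES ((x2 IFF x4) AND (x5 IMPLIES x4))) IMPLIES NOT (NOT ((x2 IFF x3) XOR (x3 XOR x2)) AND (x3 IMPLIES (x2 XOR x3))) = T IMPLIES T = T
(x3 IMPLIES x4) IMPLIES ((((x5 XOR x3) XOR x3) IMPLIES ((x2 IFF x4) AND (x5 IMPLIES x4))) IMPLIES NOT (NOT ((x2 IFF x3) XOR (x3 XOR x2)) AND (x3 IMPLIES (x2 XOR x3)))) = T IMPLIES T = T

T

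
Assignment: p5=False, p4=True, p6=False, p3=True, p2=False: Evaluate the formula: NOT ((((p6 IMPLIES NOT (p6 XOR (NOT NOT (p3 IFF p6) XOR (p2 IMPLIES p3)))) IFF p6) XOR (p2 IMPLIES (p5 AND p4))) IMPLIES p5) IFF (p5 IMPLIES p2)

Substituting p5=False, p4=True, p6=False, p3=True, p2=False:
p3 IFF p6 = True IFF False = False
NOT (p3 IFF p6) = NOT False = True
NOT NOT (p3 IFF p6) = NOT True = False
p2 IMPLIES p3 = False IMPLIES True = True
NOT NOT (p3 IFF p6) XOR (p2 IMPLIES p3) = False XOR True = True
p6 XOR (NOT NOT (p3 IFF p6) XOR (p2 IMPLIES p3)) = False XOR True = True
NOT (p6 XOR (NOT NOT (p3 IFF p6) XOR (p2 IMPLIES p3))) = NOT True = False
p6 IMPLIES NOT (p6 XOR (NOT NOT (p3 IFF p6) XOR (p2 IMPLIES p3))) = False IMPLIES False = True
(p6 IMPLIES NOT (p6 XOR (NOT NOT (p3 IFF p6) XOR (p2 IMPLIES p3)))) IFF p6 = True IFF False = False
p5 AND p4 = False AND True = False
p2 IMPLIES (p5 AND p4) = False IMPLIES False = True
((p6 IMPLIES NOT (p6 XOR (NOT NOT (p3 IFF p6) XOR (p2 IMPLIES p3)))) IFF p6) XOR (p2 IMPLIES (p5 AND p4)) = False XOR True = True
(((p6 IMPLIES NOT (p6 XOR (NOT NOT (p3 IFF p6) XOR (p2 IMPLIES p3)))) IFF p6) XOR (p2 IMPLIES (p5 AND p4))) IMPLIES p5 = True IMPLIES False = False
NOT ((((p6 IMPLIES NOT (p6 XOR (NOT NOT (p3 IFF p6) XOR (p2 IMPLIES p3)))) IFF p6) XOR (p2 IMPLIES (p5 AND p4))) IMPLIES p5) = NOT False = True
p5 IMPLIES p2 = False IMPLIES False = True
NOT ((((p6 IMPLIES NOT (p6 XOR (NOT NOT (p3 IFF p6) XOR (p2 IMPLIES p3)))) IFF p6) XOR (p2 IMPLIES (p5 AND p4))) IMPLIES p5) IFF (p5 IMPLIES p2) = True IFF True = True

True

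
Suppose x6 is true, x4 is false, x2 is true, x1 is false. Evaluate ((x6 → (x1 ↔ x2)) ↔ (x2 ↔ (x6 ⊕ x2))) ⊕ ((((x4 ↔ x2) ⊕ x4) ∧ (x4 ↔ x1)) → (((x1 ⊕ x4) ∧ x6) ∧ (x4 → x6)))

x1 ↔ x2 = False ↔ True = False
x6 → (x1 ↔ x2) = True → False = False
x6 ⊕ x2 = True ⊕ True = False
x2 ↔ (x6 ⊕ x2) = True ↔ False = False
(x6 → (x1 ↔ x2)) ↔ (x2 ↔ (x6 ⊕ x2)) = False ↔ False = True
x4 ↔ x2 = False ↔ True = False
(x4 ↔ x2) ⊕ x4 = False ⊕ False = False
x4 ↔ x1 = False ↔ False = True
((x4 ↔ x2) ⊕ x4) ∧ (x4 ↔ x1) = False ∧ True = False
x1 ⊕ x4 = False ⊕ False = False
(x1 ⊕ x4) ∧ x6 = False ∧ True = False
x4 → x6 = False → True = True
((x1 ⊕ x4) ∧ x6) ∧ (x4 → x6) = False ∧ True = False
(((x4 ↔ x2) ⊕ x4) ∧ (x4 ↔ x1)) → (((x1 ⊕ x4) ∧ x6) ∧ (x4 → x6)) = False → False = True
((x6 → (x1 ↔ x2)) ↔ (x2 ↔ (x6 ⊕ x2))) ⊕ ((((x4 ↔ x2) ⊕ x4) ∧ (x4 ↔ x1)) → (((x1 ⊕ x4) ∧ x6) ∧ (x4 → x6))) = True ⊕ True = False

False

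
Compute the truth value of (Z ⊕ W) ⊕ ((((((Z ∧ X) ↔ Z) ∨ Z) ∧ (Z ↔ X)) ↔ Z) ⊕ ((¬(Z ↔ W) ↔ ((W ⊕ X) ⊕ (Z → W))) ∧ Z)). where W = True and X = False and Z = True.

Z ⊕ W = True ⊕ True = False
Z ∧ X = True ∧ False = False
(Z ∧ X) ↔ Z = False ↔ True = False
((Z ∧ X) ↔ Z) ∨ Z = False ∨ True = True
Z ↔ X = True ↔ False = False
(((Z ∧ X) ↔ Z) ∨ Z) ∧ (Z ↔ X) = True ∧ False = False
((((Z ∧ X) ↔ Z) ∨ Z) ∧ (Z ↔ X)) ↔ Z = False ↔ True = False
Z ↔ W = True ↔ True = True
¬(Z ↔ W) = ¬True = False
W ⊕ X = True ⊕ False = True
Z → W = True → True = True
(W ⊕ X) ⊕ (Z → W) = True ⊕ True = False
¬(Z ↔ W) ↔ ((W ⊕ X) ⊕ (Z → W)) = False ↔ False = True
(¬(Z ↔ W) ↔ ((W ⊕ X) ⊕ (Z → W))) ∧ Z = True ∧ True = True
(((((Z ∧ X) ↔ Z) ∨ Z) ∧ (Z ↔ X)) ↔ Z) ⊕ ((¬(Z ↔ W) ↔ ((W ⊕ X) ⊕ (Z → W))) ∧ Z) = False ⊕ True = True
(Z ⊕ W) ⊕ ((((((Z ∧ X) ↔ Z) ∨ Z) ∧ (Z ↔ X)) ↔ Z) ⊕ ((¬(Z ↔ W) ↔ ((W ⊕ X) ⊕ (Z → W))) ∧ Z)) = False ⊕ True = True

True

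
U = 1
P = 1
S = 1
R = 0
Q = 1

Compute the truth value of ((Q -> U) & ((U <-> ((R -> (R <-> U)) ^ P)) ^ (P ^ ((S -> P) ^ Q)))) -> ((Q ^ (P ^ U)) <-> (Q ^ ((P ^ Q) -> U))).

0

Substituting U=1, P=1, S=1, R=0, Q=1:
Q -> U = 1 -> 1 = 1
R <-> U = 0 <-> 1 = 0
R -> (R <-> U) = 0 -> 0 = 1
(R -> (R <-> U)) ^ P = 1 ^ 1 = 0
U <-> ((R -> (R <-> U)) ^ P) = 1 <-> 0 = 0
S -> P = 1 -> 1 = 1
(S -> P) ^ Q = 1 ^ 1 = 0
P ^ ((S -> P) ^ Q) = 1 ^ 0 = 1
(U <-> ((R -> (R <-> U)) ^ P)) ^ (P ^ ((S -> P) ^ Q)) = 0 ^ 1 = 1
(Q -> U) & ((U <-> ((R -> (R <-> U)) ^ P)) ^ (P ^ ((S -> P) ^ Q))) = 1 & 1 = 1
P ^ U = 1 ^ 1 = 0
Q ^ (P ^ U) = 1 ^ 0 = 1
P ^ Q = 1 ^ 1 = 0
(P ^ Q) -> U = 0 -> 1 = 1
Q ^ ((P ^ Q) -> U) = 1 ^ 1 = 0
(Q ^ (P ^ U)) <-> (Q ^ ((P ^ Q) -> U)) = 1 <-> 0 = 0
((Q -> U) & ((U <-> ((R -> (R <-> U)) ^ P)) ^ (P ^ ((S -> P) ^ Q)))) -> ((Q ^ (P ^ U)) <-> (Q ^ ((P ^ Q) -> U))) = 1 -> 0 = 0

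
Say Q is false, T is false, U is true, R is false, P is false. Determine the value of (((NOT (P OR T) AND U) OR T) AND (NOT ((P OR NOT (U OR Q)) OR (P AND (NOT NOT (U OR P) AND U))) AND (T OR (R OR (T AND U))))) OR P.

P OR T = False OR False = False
NOT (P OR T) = NOT False = True
NOT (P OR T) AND U = True AND True = True
(NOT (P OR T) AND U) OR T = True OR False = True
U OR Q = True OR False = True
NOT (U OR Q) = NOT True = False
P OR NOT (U OR Q) = False OR False = False
U OR P = True OR False = True
NOT (U OR P) = NOT True = False
NOT NOT (U OR P) = NOT False = True
NOT NOT (U OR P) AND U = True AND True = True
P AND (NOT NOT (U OR P) AND U) = False AND True = False
(P OR NOT (U OR Q)) OR (P AND (NOT NOT (U OR P) AND U)) = False OR False = False
NOT ((P OR NOT (U OR Q)) OR (P AND (NOT NOT (U OR P) AND U))) = NOT False = True
T AND U = False AND True = False
R OR (T AND U) = False OR False = False
T OR (R OR (T AND U)) = False OR False = False
NOT ((P OR NOT (U OR Q)) OR (P AND (NOT NOT (U OR P) AND U))) AND (T OR (R OR (T AND U))) = True AND False = False
((NOT (P OR T) AND U) OR T) AND (NOT ((P OR NOT (U OR Q)) OR (P AND (NOT NOT (U OR P) AND U))) AND (T OR (R OR (T AND U)))) = True AND False = False
(((NOT (P OR T) AND U) OR T) AND (NOT ((P OR NOT (U OR Q)) OR (P AND (NOT NOT (U OR P) AND U))) AND (T OR (R OR (T AND U))))) OR P = False OR False = False

False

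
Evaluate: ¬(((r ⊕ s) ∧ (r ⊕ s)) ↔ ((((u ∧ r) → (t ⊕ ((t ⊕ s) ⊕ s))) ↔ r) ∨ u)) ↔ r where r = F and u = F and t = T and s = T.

r ⊕ s = F ⊕ T = T
r ⊕ s = F ⊕ T = T
(r ⊕ s) ∧ (r ⊕ s) = T ∧ T = T
u ∧ r = F ∧ F = F
t ⊕ s = T ⊕ T = F
(t ⊕ s) ⊕ s = F ⊕ T = T
t ⊕ ((t ⊕ s) ⊕ s) = T ⊕ T = F
(u ∧ r) → (t ⊕ ((t ⊕ s) ⊕ s)) = F → F = T
((u ∧ r) → (t ⊕ ((t ⊕ s) ⊕ s))) ↔ r = T ↔ F = F
(((u ∧ r) → (t ⊕ ((t ⊕ s) ⊕ s))) ↔ r) ∨ u = F ∨ F = F
((r ⊕ s) ∧ (r ⊕ s)) ↔ ((((u ∧ r) → (t ⊕ ((t ⊕ s) ⊕ s))) ↔ r) ∨ u) = T ↔ F = F
¬(((r ⊕ s) ∧ (r ⊕ s)) ↔ ((((u ∧ r) → (t ⊕ ((t ⊕ s) ⊕ s))) ↔ r) ∨ u)) = ¬F = T
¬(((r ⊕ s) ∧ (r ⊕ s)) ↔ ((((u ∧ r) → (t ⊕ ((t ⊕ s) ⊕ s))) ↔ r) ∨ u)) ↔ r = T ↔ F = F

F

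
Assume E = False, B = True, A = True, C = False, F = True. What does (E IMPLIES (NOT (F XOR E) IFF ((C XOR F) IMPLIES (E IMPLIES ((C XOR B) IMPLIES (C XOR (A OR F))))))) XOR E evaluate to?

True

F XOR E = True XOR False = True
NOT (F XOR E) = NOT True = False
C XOR F = False XOR True = True
C XOR B = False XOR True = True
A OR F = True OR True = True
C XOR (A OR F) = False XOR True = True
(C XOR B) IMPLIES (C XOR (A OR F)) = True IMPLIES True = True
E IMPLIES ((C XOR B) IMPLIES (C XOR (A OR F))) = False IMPLIES True = True
(C XOR F) IMPLIES (E IMPLIES ((C XOR B) IMPLIES (C XOR (A OR F)))) = True IMPLIES True = True
NOT (F XOR E) IFF ((C XOR F) IMPLIES (E IMPLIES ((C XOR B) IMPLIES (C XOR (A OR F))))) = False IFF True = False
E IMPLIES (NOT (F XOR E) IFF ((C XOR F) IMPLIES (E IMPLIES ((C XOR B) IMPLIES (C XOR (A OR F)))))) = False IMPLIES False = True
(E IMPLIES (NOT (F XOR E) IFF ((C XOR F) IMPLIES (E IMPLIES ((C XOR B) IMPLIES (C XOR (A OR F))))))) XOR E = True XOR False = True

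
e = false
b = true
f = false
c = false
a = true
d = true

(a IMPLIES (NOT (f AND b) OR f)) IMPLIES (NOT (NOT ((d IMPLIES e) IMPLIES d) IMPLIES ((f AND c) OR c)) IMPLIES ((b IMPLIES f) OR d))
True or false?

Substituting e=false, b=true, f=false, c=false, a=true, d=true:
f AND b = false AND true = false
NOT (f AND b) = NOT false = true
NOT (f AND b) OR f = true OR false = true
a IMPLIES (NOT (f AND b) OR f) = true IMPLIES true = true
d IMPLIES e = true IMPLIES false = false
(d IMPLIES e) IMPLIES d = false IMPLIES true = true
NOT ((d IMPLIES e) IMPLIES d) = NOT true = false
f AND c = false AND false = false
(f AND c) OR c = false OR false = false
NOT ((d IMPLIES e) IMPLIES d) IMPLIES ((f AND c) OR c) = false IMPLIES false = true
NOT (NOT ((d IMPLIES e) IMPLIES d) IMPLIES ((f AND c) OR c)) = NOT true = false
b IMPLIES f = true IMPLIES false = false
(b IMPLIES f) OR d = false OR true = true
NOT (NOT ((d IMPLIES e) IMPLIES d) IMPLIES ((f AND c) OR c)) IMPLIES ((b IMPLIES f) OR d) = false IMPLIES true = true
(a IMPLIES (NOT (f AND b) OR f)) IMPLIES (NOT (NOT ((d IMPLIES e) IMPLIES d) IMPLIES ((f AND c) OR c)) IMPLIES ((b IMPLIES f) OR d)) = true IMPLIES true = true

true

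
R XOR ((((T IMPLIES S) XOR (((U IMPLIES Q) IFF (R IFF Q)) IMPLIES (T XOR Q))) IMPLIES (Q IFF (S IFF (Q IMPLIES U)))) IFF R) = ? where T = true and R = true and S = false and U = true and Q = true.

T IMPLIES S = true IMPLIES false = false
U IMPLIES Q = true IMPLIES true = true
R IFF Q = true IFF true = true
(U IMPLIES Q) IFF (R IFF Q) = true IFF true = true
T XOR Q = true XOR true = false
((U IMPLIES Q) IFF (R IFF Q)) IMPLIES (T XOR Q) = true IMPLIES false = false
(T IMPLIES S) XOR (((U IMPLIES Q) IFF (R IFF Q)) IMPLIES (T XOR Q)) = false XOR false = false
Q IMPLIES U = true IMPLIES true = true
S IFF (Q IMPLIES U) = false IFF true = false
Q IFF (S IFF (Q IMPLIES U)) = true IFF false = false
((T IMPLIES S) XOR (((U IMPLIES Q) IFF (R IFF Q)) IMPLIES (T XOR Q))) IMPLIES (Q IFF (S IFF (Q IMPLIES U))) = false IMPLIES false = true
(((T IMPLIES S) XOR (((U IMPLIES Q) IFF (R IFF Q)) IMPLIES (T XOR Q))) IMPLIES (Q IFF (S IFF (Q IMPLIES U)))) IFF R = true IFF true = true
R XOR ((((T IMPLIES S) XOR (((U IMPLIES Q) IFF (R IFF Q)) IMPLIES (T XOR Q))) IMPLIES (Q IFF (S IFF (Q IMPLIES U)))) IFF R) = true XOR true = false

false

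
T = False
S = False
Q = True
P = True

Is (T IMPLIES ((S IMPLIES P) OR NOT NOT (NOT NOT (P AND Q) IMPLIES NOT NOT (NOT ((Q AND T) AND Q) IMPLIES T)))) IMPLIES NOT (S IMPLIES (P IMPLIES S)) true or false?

S IMPLIES P = False IMPLIES True = True
P AND Q = True AND True = True
NOT (P AND Q) = NOT True = False
NOT NOT (P AND Q) = NOT False = True
Q AND T = True AND False = False
(Q AND T) AND Q = False AND True = False
NOT ((Q AND T) AND Q) = NOT False = True
NOT ((Q AND T) AND Q) IMPLIES T = True IMPLIES False = False
NOT (NOT ((Q AND T) AND Q) IMPLIES T) = NOT False = True
NOT NOT (NOT ((Q AND T) AND Q) IMPLIES T) = NOT True = False
NOT NOT (P AND Q) IMPLIES NOT NOT (NOT ((Q AND T) AND Q) IMPLIES T) = True IMPLIES False = False
NOT (NOT NOT (P AND Q) IMPLIES NOT NOT (NOT ((Q AND T) AND Q) IMPLIES T)) = NOT False = True
NOT NOT (NOT NOT (P AND Q) IMPLIES NOT NOT (NOT ((Q AND T) AND Q) IMPLIES T)) = NOT True = False
(S IMPLIES P) OR NOT NOT (NOT NOT (P AND Q) IMPLIES NOT NOT (NOT ((Q AND T) AND Q) IMPLIES T)) = True OR False = True
T IMPLIES ((S IMPLIES P) OR NOT NOT (NOT NOT (P AND Q) IMPLIES NOT NOT (NOT ((Q AND T) AND Q) IMPLIES T))) = False IMPLIES True = True
P IMPLIES S = True IMPLIES False = False
S IMPLIES (P IMPLIES S) = False IMPLIES False = True
NOT (S IMPLIES (P IMPLIES S)) = NOT True = False
(T IMPLIES ((S IMPLIES P) OR NOT NOT (NOT NOT (P AND Q) IMPLIES NOT NOT (NOT ((Q AND T) AND Q) IMPLIES T)))) IMPLIES NOT (S IMPLIES (P IMPLIES S)) = True IMPLIES False = False

False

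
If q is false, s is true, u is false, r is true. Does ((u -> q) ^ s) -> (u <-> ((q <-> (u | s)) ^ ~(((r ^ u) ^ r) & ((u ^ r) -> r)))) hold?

u -> q = 0 -> 0 = 1
(u -> q) ^ s = 1 ^ 1 = 0
u | s = 0 | 1 = 1
q <-> (u | s) = 0 <-> 1 = 0
r ^ u = 1 ^ 0 = 1
(r ^ u) ^ r = 1 ^ 1 = 0
u ^ r = 0 ^ 1 = 1
(u ^ r) -> r = 1 -> 1 = 1
((r ^ u) ^ r) & ((u ^ r) -> r) = 0 & 1 = 0
~(((r ^ u) ^ r) & ((u ^ r) -> r)) = ~0 = 1
(q <-> (u | s)) ^ ~(((r ^ u) ^ r) & ((u ^ r) -> r)) = 0 ^ 1 = 1
u <-> ((q <-> (u | s)) ^ ~(((r ^ u) ^ r) & ((u ^ r) -> r))) = 0 <-> 1 = 0
((u -> q) ^ s) -> (u <-> ((q <-> (u | s)) ^ ~(((r ^ u) ^ r) & ((u ^ r) -> r)))) = 0 -> 0 = 1

1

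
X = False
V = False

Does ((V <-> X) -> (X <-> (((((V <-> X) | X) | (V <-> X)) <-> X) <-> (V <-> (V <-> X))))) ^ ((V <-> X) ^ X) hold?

Substituting X=False, V=False:
V <-> X = False <-> False = True
V <-> X = False <-> False = True
(V <-> X) | X = True | False = True
V <-> X = False <-> False = True
((V <-> X) | X) | (V <-> X) = True | True = True
(((V <-> X) | X) | (V <-> X)) <-> X = True <-> False = False
V <-> X = False <-> False = True
V <-> (V <-> X) = False <-> True = False
((((V <-> X) | X) | (V <-> X)) <-> X) <-> (V <-> (V <-> X)) = False <-> False = True
X <-> (((((V <-> X) | X) | (V <-> X)) <-> X) <-> (V <-> (V <-> X))) = False <-> True = False
(V <-> X) -> (X <-> (((((V <-> X) | X) | (V <-> X)) <-> X) <-> (V <-> (V <-> X)))) = True -> False = False
V <-> X = False <-> False = True
(V <-> X) ^ X = True ^ False = True
((V <-> X) -> (X <-> (((((V <-> X) | X) | (V <-> X)) <-> X) <-> (V <-> (V <-> X))))) ^ ((V <-> X) ^ X) = False ^ True = True

True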